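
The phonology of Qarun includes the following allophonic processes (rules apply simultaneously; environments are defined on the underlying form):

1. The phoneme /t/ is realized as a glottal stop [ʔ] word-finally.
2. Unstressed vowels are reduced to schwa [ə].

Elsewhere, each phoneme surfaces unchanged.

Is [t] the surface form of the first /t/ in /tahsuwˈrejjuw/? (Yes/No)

Yes

/t/ — word-initial; rule 1 does not apply here → [t].
The actual realization is [t], which matches [t].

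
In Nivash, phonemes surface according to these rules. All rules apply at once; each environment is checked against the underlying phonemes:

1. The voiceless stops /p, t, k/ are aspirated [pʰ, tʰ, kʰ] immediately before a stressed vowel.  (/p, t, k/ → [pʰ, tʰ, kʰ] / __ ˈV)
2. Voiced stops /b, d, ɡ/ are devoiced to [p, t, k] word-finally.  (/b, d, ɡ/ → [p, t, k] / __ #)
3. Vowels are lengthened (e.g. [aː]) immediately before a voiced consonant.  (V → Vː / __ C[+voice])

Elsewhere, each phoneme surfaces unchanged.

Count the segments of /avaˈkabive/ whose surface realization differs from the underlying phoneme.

Segments that undergo a rule: /a/ → [aː] (rule 3); /k/ → [kʰ] (rule 1); /a/ → [aː] (rule 3); /i/ → [iː] (rule 3).
All other segments surface unchanged.

4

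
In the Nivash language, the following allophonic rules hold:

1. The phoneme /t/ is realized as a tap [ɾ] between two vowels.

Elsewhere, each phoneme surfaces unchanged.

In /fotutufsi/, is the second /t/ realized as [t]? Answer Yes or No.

/t/ (between /u/ and /u/) occurs between two vowels → [ɾ] by rule 1.
The actual realization is [ɾ], not [t].

No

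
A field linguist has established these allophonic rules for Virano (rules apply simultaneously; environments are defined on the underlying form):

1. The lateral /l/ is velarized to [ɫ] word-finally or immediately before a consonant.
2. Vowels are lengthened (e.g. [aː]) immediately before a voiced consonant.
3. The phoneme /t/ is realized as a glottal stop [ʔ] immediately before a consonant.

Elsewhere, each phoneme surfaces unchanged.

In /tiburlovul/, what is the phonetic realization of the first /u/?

[uː]

Rule 2 applies to /u/ (between /b/ and /r/: before a voiced consonant) → [uː].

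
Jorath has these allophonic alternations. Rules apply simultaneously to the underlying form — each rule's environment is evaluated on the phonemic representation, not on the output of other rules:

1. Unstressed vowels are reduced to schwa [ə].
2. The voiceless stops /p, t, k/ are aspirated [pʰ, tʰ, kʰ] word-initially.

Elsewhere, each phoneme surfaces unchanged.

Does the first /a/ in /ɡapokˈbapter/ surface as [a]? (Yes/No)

/a/ (between /ɡ/ and /p/): in an unstressed syllable, so rule 1 applies → [ə].
The actual realization is [ə], not [a].

No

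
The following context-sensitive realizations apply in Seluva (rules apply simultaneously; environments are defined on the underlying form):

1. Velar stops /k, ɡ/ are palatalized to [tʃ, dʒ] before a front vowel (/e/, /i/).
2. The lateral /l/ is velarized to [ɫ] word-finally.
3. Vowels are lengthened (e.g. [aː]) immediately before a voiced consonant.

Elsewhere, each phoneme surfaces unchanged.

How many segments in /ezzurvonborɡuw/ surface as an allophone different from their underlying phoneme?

5

Segments that undergo a rule: /e/ → [eː] (rule 3); /u/ → [uː] (rule 3); /o/ → [oː] (rule 3); /o/ → [oː] (rule 3); /u/ → [uː] (rule 3).
All other segments surface unchanged.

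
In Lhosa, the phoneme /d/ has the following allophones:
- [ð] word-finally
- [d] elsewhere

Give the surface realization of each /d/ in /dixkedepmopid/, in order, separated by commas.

[d], [d], [ð]

Occurrence 1 (position 1): no conditioning environment matches → elsewhere allophone [d].
Occurrence 2 (position 6): no conditioning environment matches → elsewhere allophone [d].
Occurrence 3 (position 13): word-finally → [ð].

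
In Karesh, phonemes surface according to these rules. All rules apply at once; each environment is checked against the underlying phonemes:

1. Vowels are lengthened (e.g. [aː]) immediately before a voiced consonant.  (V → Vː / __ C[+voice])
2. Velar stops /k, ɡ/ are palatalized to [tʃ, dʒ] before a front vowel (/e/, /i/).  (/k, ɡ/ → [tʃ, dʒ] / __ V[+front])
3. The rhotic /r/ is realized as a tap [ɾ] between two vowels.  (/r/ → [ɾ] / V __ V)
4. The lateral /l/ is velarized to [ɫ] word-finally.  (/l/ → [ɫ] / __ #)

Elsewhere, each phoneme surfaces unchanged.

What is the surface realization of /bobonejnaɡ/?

/o/ — between /b/ and /b/, before a voiced consonant — surfaces as [oː] (rule 1).
Rule 1 applies to /o/ (between /b/ and /n/: before a voiced consonant) → [oː].
/e/ (between /n/ and /j/): before a voiced consonant, so rule 1 applies → [eː].
/a/ — between /n/ and /ɡ/, before a voiced consonant — surfaces as [aː] (rule 1).
/ɡ/ (word-final) fails the environment for rule 2, so it stays [ɡ].

[boːboːneːjnaːɡ]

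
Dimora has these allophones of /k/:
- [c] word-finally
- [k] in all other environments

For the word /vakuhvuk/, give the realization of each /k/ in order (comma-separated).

[k], [c]

Occurrence 1 (position 3): no conditioning environment matches → elsewhere allophone [k].
Occurrence 2 (position 8): word-finally → [c].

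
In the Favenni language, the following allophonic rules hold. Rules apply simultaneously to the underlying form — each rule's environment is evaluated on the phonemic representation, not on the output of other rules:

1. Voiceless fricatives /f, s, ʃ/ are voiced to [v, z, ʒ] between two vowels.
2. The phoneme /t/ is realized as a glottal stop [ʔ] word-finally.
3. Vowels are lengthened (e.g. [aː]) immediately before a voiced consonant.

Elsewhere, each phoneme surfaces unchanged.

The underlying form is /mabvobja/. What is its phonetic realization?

/m/ — not in any rule's target class → [m].
/a/ — between /m/ and /b/, before a voiced consonant — surfaces as [aː] (rule 3).
/b/ (between /a/ and /v/): no rule targets it → [b].
/v/ — not in any rule's target class → [v].
/o/ (between /v/ and /b/): before a voiced consonant, so rule 3 applies → [oː].
/b/ stays [b].
/j/ stays [j].
/a/ (word-final): rule 3 targets it, but not before a voiced consonant → unchanged [a].

[maːbvoːbja]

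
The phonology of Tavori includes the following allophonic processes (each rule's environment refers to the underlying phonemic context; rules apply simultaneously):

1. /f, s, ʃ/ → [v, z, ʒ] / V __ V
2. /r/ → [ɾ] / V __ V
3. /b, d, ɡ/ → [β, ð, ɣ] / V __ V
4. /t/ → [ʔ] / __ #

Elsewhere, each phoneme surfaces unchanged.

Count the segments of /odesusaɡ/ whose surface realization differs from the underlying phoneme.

3

Segments that undergo a rule: /d/ → [ð] (rule 3); /s/ → [z] (rule 1); /s/ → [z] (rule 1).
All other segments surface unchanged.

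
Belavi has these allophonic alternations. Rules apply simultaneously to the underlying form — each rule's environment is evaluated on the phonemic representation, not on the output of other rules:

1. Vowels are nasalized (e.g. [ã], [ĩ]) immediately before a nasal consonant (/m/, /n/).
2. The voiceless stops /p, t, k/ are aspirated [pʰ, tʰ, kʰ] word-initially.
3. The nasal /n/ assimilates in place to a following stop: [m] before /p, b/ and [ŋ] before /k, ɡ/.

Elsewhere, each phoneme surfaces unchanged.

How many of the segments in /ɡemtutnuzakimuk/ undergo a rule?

Segments that undergo a rule: /e/ → [ẽ] (rule 1); /i/ → [ĩ] (rule 1).
All other segments surface unchanged.

2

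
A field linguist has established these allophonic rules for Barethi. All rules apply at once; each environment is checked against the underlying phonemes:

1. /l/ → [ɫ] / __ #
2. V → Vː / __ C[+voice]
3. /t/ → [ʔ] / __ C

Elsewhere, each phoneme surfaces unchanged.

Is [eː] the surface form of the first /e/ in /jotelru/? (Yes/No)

Yes

/e/ (between /t/ and /l/): before a voiced consonant, so rule 2 applies → [eː].
The actual realization is [eː], which matches [eː].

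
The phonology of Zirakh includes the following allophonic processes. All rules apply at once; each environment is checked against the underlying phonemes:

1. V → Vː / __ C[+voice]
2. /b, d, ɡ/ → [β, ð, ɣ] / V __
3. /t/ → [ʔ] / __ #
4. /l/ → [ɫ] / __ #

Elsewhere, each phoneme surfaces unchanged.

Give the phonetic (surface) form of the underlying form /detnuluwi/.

/d/ (word-initial): rule 2 targets it, but not immediately after a vowel → unchanged [d].
/e/ (between /d/ and /t/) is in the target of rule 1 but the environment (before a voiced consonant) is not met → [e].
/t/ — between /e/ and /n/; rule 3 does not apply here → [t].
/u/ meets the environment for rule 1 (before a voiced consonant) → [uː].
/l/ — between /u/ and /u/; rule 4 does not apply here → [l].
/u/ (between /l/ and /w/): before a voiced consonant, so rule 1 applies → [uː].
/i/ (word-final) fails the environment for rule 1, so it stays [i].

[detnuːluːwi]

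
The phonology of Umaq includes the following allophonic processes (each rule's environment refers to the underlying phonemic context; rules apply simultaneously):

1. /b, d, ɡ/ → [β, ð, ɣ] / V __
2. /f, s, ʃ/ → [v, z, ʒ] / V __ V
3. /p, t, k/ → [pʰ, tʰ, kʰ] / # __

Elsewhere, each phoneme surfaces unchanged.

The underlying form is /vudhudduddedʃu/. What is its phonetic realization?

[vuðhuðduðdeðʃu]

/v/ (word-initial): no rule targets it → [v].
/u/ (between /v/ and /d/): no rule targets it → [u].
/d/ (between /u/ and /h/) occurs immediately after a vowel → [ð] by rule 1.
/h/ stays [h].
/u/ (between /h/ and /d/) is unaffected → [u].
/d/ (between /u/ and /d/): immediately after a vowel, so rule 1 applies → [ð].
/d/ — between /d/ and /u/; rule 1 does not apply here → [d].
/u/ — not in any rule's target class → [u].
/d/ (between /u/ and /d/) occurs immediately after a vowel → [ð] by rule 1.
/d/ — between /d/ and /e/; rule 1 does not apply here → [d].
/e/ — not in any rule's target class → [e].
/d/ (between /e/ and /ʃ/): immediately after a vowel, so rule 1 applies → [ð].
/ʃ/ (between /d/ and /u/) fails the environment for rule 2, so it stays [ʃ].
/u/ stays [u].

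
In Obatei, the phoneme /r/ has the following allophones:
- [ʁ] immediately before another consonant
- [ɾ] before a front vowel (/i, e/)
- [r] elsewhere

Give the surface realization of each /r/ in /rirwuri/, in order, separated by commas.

Occurrence 1 (position 1): before a front vowel (/i, e/) → [ɾ].
Occurrence 2 (position 3): immediately before another consonant → [ʁ].
Occurrence 3 (position 6): before a front vowel (/i, e/) → [ɾ].

[ɾ], [ʁ], [ɾ]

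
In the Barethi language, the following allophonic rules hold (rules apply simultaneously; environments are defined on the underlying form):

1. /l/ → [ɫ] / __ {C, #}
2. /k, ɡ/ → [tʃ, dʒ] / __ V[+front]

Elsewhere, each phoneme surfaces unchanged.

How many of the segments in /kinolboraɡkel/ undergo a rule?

Segments that undergo a rule: /k/ → [tʃ] (rule 2); /l/ → [ɫ] (rule 1); /k/ → [tʃ] (rule 2); /l/ → [ɫ] (rule 1).
All other segments surface unchanged.

4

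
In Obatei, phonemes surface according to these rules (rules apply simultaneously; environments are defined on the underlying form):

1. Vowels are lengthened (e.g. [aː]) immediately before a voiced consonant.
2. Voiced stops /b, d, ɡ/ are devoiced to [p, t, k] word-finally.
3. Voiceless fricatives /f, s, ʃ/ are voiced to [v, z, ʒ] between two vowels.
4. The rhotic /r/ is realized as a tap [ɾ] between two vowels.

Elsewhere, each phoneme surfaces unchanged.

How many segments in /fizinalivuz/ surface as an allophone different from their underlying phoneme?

5

Segments that undergo a rule: /i/ → [iː] (rule 1); /i/ → [iː] (rule 1); /a/ → [aː] (rule 1); /i/ → [iː] (rule 1); /u/ → [uː] (rule 1).
All other segments surface unchanged.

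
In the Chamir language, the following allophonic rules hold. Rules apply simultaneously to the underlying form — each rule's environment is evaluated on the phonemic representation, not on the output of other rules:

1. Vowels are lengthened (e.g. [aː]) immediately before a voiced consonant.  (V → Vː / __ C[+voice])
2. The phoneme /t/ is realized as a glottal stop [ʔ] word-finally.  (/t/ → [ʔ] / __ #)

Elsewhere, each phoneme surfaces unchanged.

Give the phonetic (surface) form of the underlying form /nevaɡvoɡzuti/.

[neːvaːɡvoːɡzuti]

/n/ (word-initial) is unaffected → [n].
/e/ meets the environment for rule 1 (before a voiced consonant) → [eː].
/v/ (between /e/ and /a/): no rule targets it → [v].
/a/ meets the environment for rule 1 (before a voiced consonant) → [aː].
/ɡ/ (between /a/ and /v/): no rule targets it → [ɡ].
/v/ (between /ɡ/ and /o/) is unaffected → [v].
/o/ (between /v/ and /ɡ/): before a voiced consonant, so rule 1 applies → [oː].
/ɡ/ — not in any rule's target class → [ɡ].
/z/ (between /ɡ/ and /u/): no rule targets it → [z].
/u/ (between /z/ and /t/) fails the environment for rule 1, so it stays [u].
/t/ — between /u/ and /i/; rule 2 does not apply here → [t].
/i/ — word-final; rule 1 does not apply here → [i].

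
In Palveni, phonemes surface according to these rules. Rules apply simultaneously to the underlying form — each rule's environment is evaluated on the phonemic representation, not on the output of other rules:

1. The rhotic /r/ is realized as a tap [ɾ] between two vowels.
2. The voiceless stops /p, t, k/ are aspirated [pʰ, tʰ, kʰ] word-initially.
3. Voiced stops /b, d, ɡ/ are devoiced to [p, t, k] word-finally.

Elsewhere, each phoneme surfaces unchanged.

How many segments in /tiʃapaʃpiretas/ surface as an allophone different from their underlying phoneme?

Segments that undergo a rule: /t/ → [tʰ] (rule 2); /r/ → [ɾ] (rule 1).
All other segments surface unchanged.

2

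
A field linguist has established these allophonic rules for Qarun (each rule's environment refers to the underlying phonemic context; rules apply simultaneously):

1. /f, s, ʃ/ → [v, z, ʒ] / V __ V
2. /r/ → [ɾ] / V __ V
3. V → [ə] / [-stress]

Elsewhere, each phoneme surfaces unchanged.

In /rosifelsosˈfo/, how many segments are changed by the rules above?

Segments that undergo a rule: /o/ → [ə] (rule 3); /s/ → [z] (rule 1); /i/ → [ə] (rule 3); /f/ → [v] (rule 1); /e/ → [ə] (rule 3); /o/ → [ə] (rule 3).
All other segments surface unchanged.

6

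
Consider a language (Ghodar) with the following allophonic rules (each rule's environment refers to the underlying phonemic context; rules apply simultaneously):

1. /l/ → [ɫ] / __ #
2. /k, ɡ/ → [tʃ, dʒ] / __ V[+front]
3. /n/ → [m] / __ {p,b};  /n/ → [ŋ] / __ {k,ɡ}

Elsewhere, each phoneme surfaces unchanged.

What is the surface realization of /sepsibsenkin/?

/n/ meets the environment for rule 3 (before a labial or velar stop) → [ŋ].
/k/ meets the environment for rule 2 (before a front vowel) → [tʃ].
/n/ (word-final) fails the environment for rule 3, so it stays [n].

[sepsibseŋtʃin]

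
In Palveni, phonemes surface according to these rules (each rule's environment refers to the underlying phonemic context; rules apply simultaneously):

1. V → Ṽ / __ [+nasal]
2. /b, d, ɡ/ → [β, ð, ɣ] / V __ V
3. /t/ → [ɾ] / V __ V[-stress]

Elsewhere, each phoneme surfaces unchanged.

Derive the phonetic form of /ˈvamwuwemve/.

[ˈvãmwuwẽmve]

/v/ (word-initial): no rule targets it → [v].
/a/ meets the environment for rule 1 (before a nasal consonant) → [ã].
/m/ (between /a/ and /w/) is unaffected → [m].
/w/ (between /m/ and /u/): no rule targets it → [w].
/u/ — between /w/ and /w/; rule 1 does not apply here → [u].
/w/ — not in any rule's target class → [w].
Rule 1 applies to /e/ (between /w/ and /m/: before a nasal consonant) → [ẽ].
/m/ stays [m].
/v/ (between /m/ and /e/) is unaffected → [v].
/e/ (word-final) is in the target of rule 1 but the environment (before a nasal consonant) is not met → [e].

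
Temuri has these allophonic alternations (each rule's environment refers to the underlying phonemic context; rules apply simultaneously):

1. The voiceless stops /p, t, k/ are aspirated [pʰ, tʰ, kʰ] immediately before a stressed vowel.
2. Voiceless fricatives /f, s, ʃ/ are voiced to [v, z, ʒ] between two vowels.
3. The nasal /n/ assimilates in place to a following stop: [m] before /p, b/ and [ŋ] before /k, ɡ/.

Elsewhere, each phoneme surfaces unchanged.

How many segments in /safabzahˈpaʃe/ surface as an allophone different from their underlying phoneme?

Segments that undergo a rule: /f/ → [v] (rule 2); /p/ → [pʰ] (rule 1); /ʃ/ → [ʒ] (rule 2).
All other segments surface unchanged.

3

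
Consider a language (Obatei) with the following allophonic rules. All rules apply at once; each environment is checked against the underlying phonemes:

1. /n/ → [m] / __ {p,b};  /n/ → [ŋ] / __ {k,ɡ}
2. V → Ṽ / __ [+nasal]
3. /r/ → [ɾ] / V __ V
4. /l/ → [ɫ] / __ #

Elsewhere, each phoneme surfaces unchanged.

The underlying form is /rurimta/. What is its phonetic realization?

[ruɾĩmta]

/r/ (word-initial): rule 3 targets it, but not between two vowels → unchanged [r].
/u/ — between /r/ and /r/; rule 2 does not apply here → [u].
/r/ (between /u/ and /i/) occurs between two vowels → [ɾ] by rule 3.
/i/ — between /r/ and /m/, before a nasal consonant — surfaces as [ĩ] (rule 2).
/m/ (between /i/ and /t/): no rule targets it → [m].
/t/ — not in any rule's target class → [t].
/a/ — word-final; rule 2 does not apply here → [a].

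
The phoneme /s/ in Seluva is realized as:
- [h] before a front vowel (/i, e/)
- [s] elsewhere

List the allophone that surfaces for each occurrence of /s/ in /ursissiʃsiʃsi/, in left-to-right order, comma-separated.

[h], [s], [h], [h], [h]

Occurrence 1 (position 3): before a front vowel (/i, e/) → [h].
Occurrence 2 (position 5): no conditioning environment matches → elsewhere allophone [s].
Occurrence 3 (position 6): before a front vowel (/i, e/) → [h].
Occurrence 4 (position 9): before a front vowel (/i, e/) → [h].
Occurrence 5 (position 12): before a front vowel (/i, e/) → [h].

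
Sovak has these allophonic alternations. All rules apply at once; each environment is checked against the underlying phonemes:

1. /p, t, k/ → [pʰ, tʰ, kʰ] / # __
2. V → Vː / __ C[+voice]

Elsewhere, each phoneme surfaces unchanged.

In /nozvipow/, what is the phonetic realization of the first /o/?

/o/ meets the environment for rule 2 (before a voiced consonant) → [oː].

[oː]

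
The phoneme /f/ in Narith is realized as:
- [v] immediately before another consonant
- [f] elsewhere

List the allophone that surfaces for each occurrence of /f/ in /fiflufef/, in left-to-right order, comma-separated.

Occurrence 1 (position 1): no conditioning environment matches → elsewhere allophone [f].
Occurrence 2 (position 3): immediately before another consonant → [v].
Occurrence 3 (position 6): no conditioning environment matches → elsewhere allophone [f].
Occurrence 4 (position 8): no conditioning environment matches → elsewhere allophone [f].

[f], [v], [f], [f]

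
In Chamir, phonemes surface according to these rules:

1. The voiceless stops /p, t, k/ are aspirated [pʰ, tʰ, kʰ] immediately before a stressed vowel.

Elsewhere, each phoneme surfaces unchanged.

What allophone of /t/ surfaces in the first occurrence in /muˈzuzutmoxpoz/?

[t]

/t/ (between /u/ and /m/) fails the environment for rule 1, so it stays [t].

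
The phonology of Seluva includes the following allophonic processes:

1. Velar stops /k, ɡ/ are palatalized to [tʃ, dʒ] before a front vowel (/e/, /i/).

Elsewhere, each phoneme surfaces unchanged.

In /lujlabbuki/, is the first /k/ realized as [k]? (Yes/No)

No

/k/ (between /u/ and /i/) occurs before a front vowel → [tʃ] by rule 1.
The actual realization is [tʃ], not [k].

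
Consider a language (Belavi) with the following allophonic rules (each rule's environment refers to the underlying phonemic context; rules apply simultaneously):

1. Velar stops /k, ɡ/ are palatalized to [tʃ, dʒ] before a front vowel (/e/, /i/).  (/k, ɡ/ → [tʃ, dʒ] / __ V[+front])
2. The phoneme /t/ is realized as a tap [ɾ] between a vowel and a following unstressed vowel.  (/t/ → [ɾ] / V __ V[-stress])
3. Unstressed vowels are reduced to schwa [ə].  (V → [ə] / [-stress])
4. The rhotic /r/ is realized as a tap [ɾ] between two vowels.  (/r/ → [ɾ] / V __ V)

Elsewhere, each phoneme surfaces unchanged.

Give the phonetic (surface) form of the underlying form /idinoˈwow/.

[ədənəˈwow]

/i/ meets the environment for rule 3 (in an unstressed syllable) → [ə].
/d/ (between /i/ and /i/): no rule targets it → [d].
/i/ (between /d/ and /n/) occurs in an unstressed syllable → [ə] by rule 3.
/n/ (between /i/ and /o/) is unaffected → [n].
/o/ (between /n/ and /w/) occurs in an unstressed syllable → [ə] by rule 3.
/w/ — not in any rule's target class → [w].
/o/ — between /w/ and /w/; rule 3 does not apply here → [o].
/w/ stays [w].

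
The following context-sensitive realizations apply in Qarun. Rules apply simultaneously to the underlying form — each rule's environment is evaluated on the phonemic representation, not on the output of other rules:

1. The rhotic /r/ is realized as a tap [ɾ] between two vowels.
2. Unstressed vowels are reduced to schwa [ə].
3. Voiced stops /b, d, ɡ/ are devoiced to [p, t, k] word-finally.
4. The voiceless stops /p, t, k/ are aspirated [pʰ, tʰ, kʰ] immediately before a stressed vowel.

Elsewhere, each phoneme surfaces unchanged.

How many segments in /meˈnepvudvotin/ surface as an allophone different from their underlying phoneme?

4

Segments that undergo a rule: /e/ → [ə] (rule 2); /u/ → [ə] (rule 2); /o/ → [ə] (rule 2); /i/ → [ə] (rule 2).
All other segments surface unchanged.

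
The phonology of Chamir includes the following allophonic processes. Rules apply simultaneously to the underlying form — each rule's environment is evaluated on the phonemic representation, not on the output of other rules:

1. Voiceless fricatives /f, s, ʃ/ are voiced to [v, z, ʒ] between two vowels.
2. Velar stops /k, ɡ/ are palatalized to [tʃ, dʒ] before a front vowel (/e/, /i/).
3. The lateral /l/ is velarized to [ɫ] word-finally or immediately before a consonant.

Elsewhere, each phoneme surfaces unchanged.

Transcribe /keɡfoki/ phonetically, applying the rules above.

[tʃeɡfotʃi]

/k/ meets the environment for rule 2 (before a front vowel) → [tʃ].
/e/ (between /k/ and /ɡ/): no rule targets it → [e].
/ɡ/ (between /e/ and /f/) fails the environment for rule 2, so it stays [ɡ].
/f/ — between /ɡ/ and /o/; rule 1 does not apply here → [f].
/o/ (between /f/ and /k/) is unaffected → [o].
/k/ (between /o/ and /i/): before a front vowel, so rule 2 applies → [tʃ].
/i/ (word-final): no rule targets it → [i].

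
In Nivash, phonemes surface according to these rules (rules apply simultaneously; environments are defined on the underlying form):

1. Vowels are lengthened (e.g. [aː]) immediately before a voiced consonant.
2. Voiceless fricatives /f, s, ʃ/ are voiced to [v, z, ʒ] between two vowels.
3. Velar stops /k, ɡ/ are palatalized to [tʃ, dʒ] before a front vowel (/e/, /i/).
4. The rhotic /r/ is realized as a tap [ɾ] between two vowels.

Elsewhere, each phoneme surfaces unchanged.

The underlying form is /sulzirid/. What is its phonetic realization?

[suːlziːɾiːd]

/s/ (word-initial): rule 2 targets it, but not between two vowels → unchanged [s].
/u/ (between /s/ and /l/): before a voiced consonant, so rule 1 applies → [uː].
/l/ (between /u/ and /z/): no rule targets it → [l].
/z/ (between /l/ and /i/): no rule targets it → [z].
/i/ (between /z/ and /r/) occurs before a voiced consonant → [iː] by rule 1.
/r/ — between /i/ and /i/, between two vowels — surfaces as [ɾ] (rule 4).
/i/ (between /r/ and /d/) occurs before a voiced consonant → [iː] by rule 1.
/d/ stays [d].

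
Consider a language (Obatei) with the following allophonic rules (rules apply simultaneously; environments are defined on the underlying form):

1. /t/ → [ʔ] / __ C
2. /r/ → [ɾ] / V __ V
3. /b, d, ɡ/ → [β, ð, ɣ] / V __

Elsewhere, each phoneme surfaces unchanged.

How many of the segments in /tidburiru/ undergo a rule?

3

Segments that undergo a rule: /d/ → [ð] (rule 3); /r/ → [ɾ] (rule 2); /r/ → [ɾ] (rule 2).
All other segments surface unchanged.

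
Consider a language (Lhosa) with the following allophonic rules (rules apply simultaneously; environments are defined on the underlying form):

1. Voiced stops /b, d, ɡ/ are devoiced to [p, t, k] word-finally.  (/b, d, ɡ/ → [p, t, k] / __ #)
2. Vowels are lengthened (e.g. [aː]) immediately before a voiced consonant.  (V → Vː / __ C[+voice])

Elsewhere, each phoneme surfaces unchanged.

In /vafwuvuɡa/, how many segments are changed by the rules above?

2

Segments that undergo a rule: /u/ → [uː] (rule 2); /u/ → [uː] (rule 2).
All other segments surface unchanged.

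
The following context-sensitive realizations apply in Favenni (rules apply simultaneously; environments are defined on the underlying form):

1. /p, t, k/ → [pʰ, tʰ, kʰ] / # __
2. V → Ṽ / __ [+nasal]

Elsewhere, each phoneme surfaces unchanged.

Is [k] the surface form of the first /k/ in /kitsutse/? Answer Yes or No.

/k/ — word-initial, word-initially — surfaces as [kʰ] (rule 1).
The actual realization is [kʰ], not [k].

No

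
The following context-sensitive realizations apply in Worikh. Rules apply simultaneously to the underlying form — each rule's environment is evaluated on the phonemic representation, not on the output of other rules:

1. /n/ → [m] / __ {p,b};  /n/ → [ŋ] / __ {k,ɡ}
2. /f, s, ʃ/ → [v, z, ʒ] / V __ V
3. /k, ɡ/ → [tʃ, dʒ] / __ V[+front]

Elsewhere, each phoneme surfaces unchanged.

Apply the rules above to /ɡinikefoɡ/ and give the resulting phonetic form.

[dʒinitʃevoɡ]

/ɡ/ meets the environment for rule 3 (before a front vowel) → [dʒ].
/i/ stays [i].
/n/ (between /i/ and /i/) fails the environment for rule 1, so it stays [n].
/i/ (between /n/ and /k/): no rule targets it → [i].
/k/ (between /i/ and /e/): before a front vowel, so rule 3 applies → [tʃ].
/e/ (between /k/ and /f/) is unaffected → [e].
/f/ meets the environment for rule 2 (between two vowels) → [v].
/o/ (between /f/ and /ɡ/): no rule targets it → [o].
/ɡ/ (word-final) fails the environment for rule 3, so it stays [ɡ].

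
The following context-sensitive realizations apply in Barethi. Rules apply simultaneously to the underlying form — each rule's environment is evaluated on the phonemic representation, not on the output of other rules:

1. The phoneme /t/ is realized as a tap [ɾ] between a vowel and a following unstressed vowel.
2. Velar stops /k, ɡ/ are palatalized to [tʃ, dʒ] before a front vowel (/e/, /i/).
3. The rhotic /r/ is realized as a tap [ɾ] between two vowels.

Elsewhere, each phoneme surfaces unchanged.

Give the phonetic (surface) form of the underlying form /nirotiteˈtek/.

[niɾoɾiɾeˈtek]

/n/ stays [n].
/i/ — not in any rule's target class → [i].
/r/ meets the environment for rule 3 (between two vowels) → [ɾ].
/o/ (between /r/ and /t/): no rule targets it → [o].
Rule 1 applies to /t/ (between /o/ and /i/: between a vowel and a following unstressed vowel) → [ɾ].
/i/ (between /t/ and /t/) is unaffected → [i].
/t/ — between /i/ and /e/, between a vowel and a following unstressed vowel — surfaces as [ɾ] (rule 1).
/e/ stays [e].
/t/ (between /e/ and /e/) is in the target of rule 1 but the environment (between a vowel and a following unstressed vowel) is not met → [t].
/e/ stays [e].
/k/ (word-final) is in the target of rule 2 but the environment (before a front vowel) is not met → [k].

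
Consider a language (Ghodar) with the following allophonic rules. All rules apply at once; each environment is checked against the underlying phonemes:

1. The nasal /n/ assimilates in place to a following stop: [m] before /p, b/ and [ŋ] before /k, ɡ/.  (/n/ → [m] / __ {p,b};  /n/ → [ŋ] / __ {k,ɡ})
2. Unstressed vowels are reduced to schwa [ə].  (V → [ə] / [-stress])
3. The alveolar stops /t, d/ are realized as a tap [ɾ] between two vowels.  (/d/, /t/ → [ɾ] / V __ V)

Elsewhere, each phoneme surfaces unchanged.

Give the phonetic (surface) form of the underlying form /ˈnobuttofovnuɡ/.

[ˈnobəttəfəvnəɡ]

/n/ — word-initial; rule 1 does not apply here → [n].
/o/ (between /n/ and /b/) fails the environment for rule 2, so it stays [o].
/b/ — not in any rule's target class → [b].
/u/ — between /b/ and /t/, in an unstressed syllable — surfaces as [ə] (rule 2).
/t/ (between /u/ and /t/) is in the target of rule 3 but the environment (between two vowels) is not met → [t].
/t/ (between /t/ and /o/) is in the target of rule 3 but the environment (between two vowels) is not met → [t].
Rule 2 applies to /o/ (between /t/ and /f/: in an unstressed syllable) → [ə].
/f/ — not in any rule's target class → [f].
Rule 2 applies to /o/ (between /f/ and /v/: in an unstressed syllable) → [ə].
/v/ (between /o/ and /n/): no rule targets it → [v].
/n/ (between /v/ and /u/): rule 1 targets it, but not before a labial or velar stop → unchanged [n].
/u/ meets the environment for rule 2 (in an unstressed syllable) → [ə].
/ɡ/ stays [ɡ].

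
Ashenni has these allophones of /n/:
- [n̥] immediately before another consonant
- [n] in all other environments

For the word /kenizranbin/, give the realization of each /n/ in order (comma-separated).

Occurrence 1 (position 3): no conditioning environment matches → elsewhere allophone [n].
Occurrence 2 (position 8): immediately before another consonant → [n̥].
Occurrence 3 (position 11): no conditioning environment matches → elsewhere allophone [n].

[n], [n̥], [n]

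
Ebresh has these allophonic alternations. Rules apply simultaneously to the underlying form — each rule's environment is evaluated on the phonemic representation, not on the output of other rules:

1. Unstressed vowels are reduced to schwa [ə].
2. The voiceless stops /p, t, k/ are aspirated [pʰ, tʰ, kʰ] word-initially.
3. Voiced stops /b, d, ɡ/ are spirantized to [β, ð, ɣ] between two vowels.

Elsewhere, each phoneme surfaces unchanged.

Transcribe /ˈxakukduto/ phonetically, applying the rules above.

[ˈxakəkdətə]

/x/ (word-initial) is unaffected → [x].
/a/ (between /x/ and /k/) is in the target of rule 1 but the environment (in an unstressed syllable) is not met → [a].
/k/ (between /a/ and /u/): rule 2 targets it, but not word-initially → unchanged [k].
Rule 1 applies to /u/ (between /k/ and /k/: in an unstressed syllable) → [ə].
/k/ (between /u/ and /d/) is in the target of rule 2 but the environment (word-initially) is not met → [k].
/d/ (between /k/ and /u/) is in the target of rule 3 but the environment (between two vowels) is not met → [d].
/u/ (between /d/ and /t/) occurs in an unstressed syllable → [ə] by rule 1.
/t/ (between /u/ and /o/): rule 2 targets it, but not word-initially → unchanged [t].
Rule 1 applies to /o/ (word-final: in an unstressed syllable) → [ə].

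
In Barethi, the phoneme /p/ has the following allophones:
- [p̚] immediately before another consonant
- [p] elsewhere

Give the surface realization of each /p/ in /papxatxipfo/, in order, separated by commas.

Occurrence 1 (position 1): no conditioning environment matches → elsewhere allophone [p].
Occurrence 2 (position 3): immediately before another consonant → [p̚].
Occurrence 3 (position 9): immediately before another consonant → [p̚].

[p], [p̚], [p̚]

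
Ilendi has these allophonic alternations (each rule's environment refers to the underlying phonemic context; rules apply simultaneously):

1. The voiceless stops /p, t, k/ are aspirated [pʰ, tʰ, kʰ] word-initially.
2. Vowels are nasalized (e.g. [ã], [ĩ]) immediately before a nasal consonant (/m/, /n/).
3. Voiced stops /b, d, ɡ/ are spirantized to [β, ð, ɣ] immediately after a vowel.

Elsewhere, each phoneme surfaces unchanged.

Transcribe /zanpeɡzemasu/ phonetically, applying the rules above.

[zãnpeɣzẽmasu]

/z/ (word-initial): no rule targets it → [z].
/a/ — between /z/ and /n/, before a nasal consonant — surfaces as [ã] (rule 2).
/n/ (between /a/ and /p/) is unaffected → [n].
/p/ (between /n/ and /e/) is in the target of rule 1 but the environment (word-initially) is not met → [p].
/e/ (between /p/ and /ɡ/): rule 2 targets it, but not before a nasal consonant → unchanged [e].
/ɡ/ — between /e/ and /z/, immediately after a vowel — surfaces as [ɣ] (rule 3).
/z/ stays [z].
Rule 2 applies to /e/ (between /z/ and /m/: before a nasal consonant) → [ẽ].
/m/ (between /e/ and /a/) is unaffected → [m].
/a/ (between /m/ and /s/): rule 2 targets it, but not before a nasal consonant → unchanged [a].
/s/ (between /a/ and /u/) is unaffected → [s].
/u/ (word-final) fails the environment for rule 2, so it stays [u].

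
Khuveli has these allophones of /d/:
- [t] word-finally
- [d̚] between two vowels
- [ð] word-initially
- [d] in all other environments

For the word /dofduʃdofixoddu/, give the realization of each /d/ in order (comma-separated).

Occurrence 1 (position 1): word-initially → [ð].
Occurrence 2 (position 4): no conditioning environment matches → elsewhere allophone [d].
Occurrence 3 (position 7): no conditioning environment matches → elsewhere allophone [d].
Occurrence 4 (position 13): no conditioning environment matches → elsewhere allophone [d].
Occurrence 5 (position 14): no conditioning environment matches → elsewhere allophone [d].

[ð], [d], [d], [d], [d]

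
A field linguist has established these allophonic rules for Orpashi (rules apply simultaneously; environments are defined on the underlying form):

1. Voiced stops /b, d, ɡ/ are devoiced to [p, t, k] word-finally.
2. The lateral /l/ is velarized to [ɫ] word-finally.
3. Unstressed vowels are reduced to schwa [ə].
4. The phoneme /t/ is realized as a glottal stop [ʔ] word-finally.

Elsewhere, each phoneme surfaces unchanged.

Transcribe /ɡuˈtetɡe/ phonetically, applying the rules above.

[ɡəˈtetɡə]

/ɡ/ (word-initial) fails the environment for rule 1, so it stays [ɡ].
/u/ (between /ɡ/ and /t/): in an unstressed syllable, so rule 3 applies → [ə].
/t/ (between /u/ and /e/) fails the environment for rule 4, so it stays [t].
/e/ (between /t/ and /t/) fails the environment for rule 3, so it stays [e].
/t/ (between /e/ and /ɡ/) fails the environment for rule 4, so it stays [t].
/ɡ/ (between /t/ and /e/) fails the environment for rule 1, so it stays [ɡ].
/e/ meets the environment for rule 3 (in an unstressed syllable) → [ə].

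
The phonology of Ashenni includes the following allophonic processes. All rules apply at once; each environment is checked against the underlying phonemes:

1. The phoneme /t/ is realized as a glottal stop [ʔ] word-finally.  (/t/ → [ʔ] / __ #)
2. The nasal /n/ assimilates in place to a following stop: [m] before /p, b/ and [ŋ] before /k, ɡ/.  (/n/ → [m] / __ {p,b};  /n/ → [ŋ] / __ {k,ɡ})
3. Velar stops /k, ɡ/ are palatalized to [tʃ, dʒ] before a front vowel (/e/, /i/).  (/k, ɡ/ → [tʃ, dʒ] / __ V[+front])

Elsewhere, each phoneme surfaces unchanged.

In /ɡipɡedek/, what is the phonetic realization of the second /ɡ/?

[dʒ]

/ɡ/ (between /p/ and /e/) occurs before a front vowel → [dʒ] by rule 3.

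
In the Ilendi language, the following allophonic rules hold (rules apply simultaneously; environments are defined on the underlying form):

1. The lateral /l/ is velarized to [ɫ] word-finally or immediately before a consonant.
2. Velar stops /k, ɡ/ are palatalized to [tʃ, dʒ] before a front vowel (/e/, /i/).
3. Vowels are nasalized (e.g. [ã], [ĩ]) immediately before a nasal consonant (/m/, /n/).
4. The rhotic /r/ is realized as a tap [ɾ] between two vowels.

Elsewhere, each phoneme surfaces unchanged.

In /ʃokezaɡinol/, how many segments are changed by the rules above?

4

Segments that undergo a rule: /k/ → [tʃ] (rule 2); /ɡ/ → [dʒ] (rule 2); /i/ → [ĩ] (rule 3); /l/ → [ɫ] (rule 1).
All other segments surface unchanged.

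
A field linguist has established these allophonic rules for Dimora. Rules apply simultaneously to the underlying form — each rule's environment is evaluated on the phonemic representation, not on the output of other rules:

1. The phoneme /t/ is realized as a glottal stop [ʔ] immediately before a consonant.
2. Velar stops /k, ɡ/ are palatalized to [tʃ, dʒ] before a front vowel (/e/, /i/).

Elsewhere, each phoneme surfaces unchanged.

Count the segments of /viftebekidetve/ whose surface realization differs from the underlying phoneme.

2

Segments that undergo a rule: /k/ → [tʃ] (rule 2); /t/ → [ʔ] (rule 1).
All other segments surface unchanged.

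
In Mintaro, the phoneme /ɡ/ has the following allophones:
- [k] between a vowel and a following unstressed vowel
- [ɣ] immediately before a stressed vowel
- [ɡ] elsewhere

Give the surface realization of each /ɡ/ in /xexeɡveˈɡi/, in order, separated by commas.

Occurrence 1 (position 5): no conditioning environment matches → elsewhere allophone [ɡ].
Occurrence 2 (position 8): immediately before a stressed vowel → [ɣ].

[ɡ], [ɣ]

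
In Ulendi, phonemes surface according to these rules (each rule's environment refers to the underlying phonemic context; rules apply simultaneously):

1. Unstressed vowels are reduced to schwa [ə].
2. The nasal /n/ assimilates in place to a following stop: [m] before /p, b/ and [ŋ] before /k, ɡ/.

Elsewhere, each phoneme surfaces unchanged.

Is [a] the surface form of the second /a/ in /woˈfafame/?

No

/a/ meets the environment for rule 1 (in an unstressed syllable) → [ə].
The actual realization is [ə], not [a].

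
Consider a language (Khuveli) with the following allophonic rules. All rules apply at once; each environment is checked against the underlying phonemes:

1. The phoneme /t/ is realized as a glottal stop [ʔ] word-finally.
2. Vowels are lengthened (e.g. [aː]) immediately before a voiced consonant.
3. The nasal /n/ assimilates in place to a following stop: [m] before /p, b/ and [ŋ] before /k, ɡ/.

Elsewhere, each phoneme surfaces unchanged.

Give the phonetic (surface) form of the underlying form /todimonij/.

[toːdiːmoːniːj]

/t/ — word-initial; rule 1 does not apply here → [t].
/o/ meets the environment for rule 2 (before a voiced consonant) → [oː].
/i/ (between /d/ and /m/) occurs before a voiced consonant → [iː] by rule 2.
/o/ (between /m/ and /n/) occurs before a voiced consonant → [oː] by rule 2.
/n/ (between /o/ and /i/): rule 3 targets it, but not before a labial or velar stop → unchanged [n].
/i/ (between /n/ and /j/) occurs before a voiced consonant → [iː] by rule 2.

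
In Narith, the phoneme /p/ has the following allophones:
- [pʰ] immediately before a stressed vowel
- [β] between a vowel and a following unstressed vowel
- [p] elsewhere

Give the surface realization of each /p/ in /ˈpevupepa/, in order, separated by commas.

[pʰ], [β], [β]

Occurrence 1 (position 1): immediately before a stressed vowel → [pʰ].
Occurrence 2 (position 5): between a vowel and a following unstressed vowel → [β].
Occurrence 3 (position 7): between a vowel and a following unstressed vowel → [β].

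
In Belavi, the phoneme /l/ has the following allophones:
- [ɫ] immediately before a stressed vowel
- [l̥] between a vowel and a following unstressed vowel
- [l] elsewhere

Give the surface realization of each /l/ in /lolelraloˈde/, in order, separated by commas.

Occurrence 1 (position 1): no conditioning environment matches → elsewhere allophone [l].
Occurrence 2 (position 3): between a vowel and a following unstressed vowel → [l̥].
Occurrence 3 (position 5): no conditioning environment matches → elsewhere allophone [l].
Occurrence 4 (position 8): between a vowel and a following unstressed vowel → [l̥].

[l], [l̥], [l], [l̥]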